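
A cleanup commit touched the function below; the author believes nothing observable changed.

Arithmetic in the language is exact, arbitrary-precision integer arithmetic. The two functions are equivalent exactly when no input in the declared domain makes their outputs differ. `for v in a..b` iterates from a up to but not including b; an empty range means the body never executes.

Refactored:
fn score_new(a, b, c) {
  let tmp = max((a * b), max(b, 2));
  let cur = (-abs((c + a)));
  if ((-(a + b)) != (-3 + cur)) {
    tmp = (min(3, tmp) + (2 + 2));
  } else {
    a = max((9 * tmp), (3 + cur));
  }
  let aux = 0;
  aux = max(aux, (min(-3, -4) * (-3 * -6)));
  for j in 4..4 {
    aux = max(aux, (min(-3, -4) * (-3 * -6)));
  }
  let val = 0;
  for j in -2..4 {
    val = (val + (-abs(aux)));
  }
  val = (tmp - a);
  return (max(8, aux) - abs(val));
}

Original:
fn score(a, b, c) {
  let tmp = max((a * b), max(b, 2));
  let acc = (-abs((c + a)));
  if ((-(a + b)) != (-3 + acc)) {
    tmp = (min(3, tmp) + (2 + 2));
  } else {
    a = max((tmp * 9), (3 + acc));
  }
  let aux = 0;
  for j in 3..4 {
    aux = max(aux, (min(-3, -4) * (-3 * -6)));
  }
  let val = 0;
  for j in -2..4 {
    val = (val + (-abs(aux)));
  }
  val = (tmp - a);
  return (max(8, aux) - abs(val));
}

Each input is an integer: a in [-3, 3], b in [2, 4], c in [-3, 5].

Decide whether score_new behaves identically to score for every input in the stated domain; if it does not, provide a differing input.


Reading the diff, among the changes: statement counts differ; also local variable names differ; also constant usage differs; also arithmetic usage differs; also min/max/abs usage differs; also loop structure differs.
Spot check at a=-2, b=4, c=2 — score: tmp=4, then acc=0, then ((-(a + b)) != (-3 + acc)) is true, then tmp=7, then aux=0, then (j=3), then aux=0, then val=0, then (j=-2), then val=0, then (j=-1), then val=0, then (j=0), then val=0, then (j=1), then val=0, then (j=2), then val=0, then (j=3), then val=0, then val=9, then returns -1. score_new: tmp=4, then cur=0, then ((-(a + b)) != (-3 + cur)) is true, then tmp=7, then aux=0, then aux=0, then the loop over j runs zero times, then val=0, then (j=-2), then val=0, then (j=-1), then val=0, then (j=0), then val=0, then (j=1), then val=0, then (j=2), then val=0, then (j=3), then val=0, then val=9, then returns -1. Both give -1.
Checked all 189 inputs in the declared domain: the outputs agree on every one.
verdict: equivalent


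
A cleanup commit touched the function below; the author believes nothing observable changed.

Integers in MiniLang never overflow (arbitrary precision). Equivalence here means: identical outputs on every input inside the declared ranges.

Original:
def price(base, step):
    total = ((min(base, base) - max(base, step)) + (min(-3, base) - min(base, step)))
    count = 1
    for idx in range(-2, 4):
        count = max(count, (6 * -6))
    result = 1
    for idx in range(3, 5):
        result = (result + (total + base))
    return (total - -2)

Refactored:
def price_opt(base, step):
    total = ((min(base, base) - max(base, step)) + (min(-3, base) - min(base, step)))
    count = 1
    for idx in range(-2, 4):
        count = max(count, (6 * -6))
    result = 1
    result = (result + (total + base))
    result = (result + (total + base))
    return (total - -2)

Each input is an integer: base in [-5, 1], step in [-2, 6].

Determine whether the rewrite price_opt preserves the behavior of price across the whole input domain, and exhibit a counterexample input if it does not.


Changes here: arithmetic usage differs; loop structure differs; the full 63-point sweep finds no disagreement.
verdict: equivalent


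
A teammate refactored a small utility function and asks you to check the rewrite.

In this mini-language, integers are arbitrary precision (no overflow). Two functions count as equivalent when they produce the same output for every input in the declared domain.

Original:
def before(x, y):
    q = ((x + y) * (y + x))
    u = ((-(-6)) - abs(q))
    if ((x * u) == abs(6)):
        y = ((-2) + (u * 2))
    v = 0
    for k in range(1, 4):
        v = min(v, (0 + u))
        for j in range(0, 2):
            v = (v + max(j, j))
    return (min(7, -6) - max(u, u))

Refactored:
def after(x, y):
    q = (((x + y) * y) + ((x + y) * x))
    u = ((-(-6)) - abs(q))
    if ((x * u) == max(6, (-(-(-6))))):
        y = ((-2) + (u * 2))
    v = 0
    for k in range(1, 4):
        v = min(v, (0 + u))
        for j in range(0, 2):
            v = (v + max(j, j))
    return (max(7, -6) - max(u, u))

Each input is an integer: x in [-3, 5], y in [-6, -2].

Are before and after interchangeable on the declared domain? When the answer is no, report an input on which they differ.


Evaluate both at x=-3, y=-6.
before: q=81, then u=-75, then ((x * u) == abs(6)) is false, then v=0, then (k=1), then v=-75, then (j=0), then v=-75, then (j=1), then v=-74, then (k=2), then v=-75, then (j=0), then v=-75, then (j=1), then v=-74, then (k=3), then v=-75, then (j=0), then v=-75, then (j=1), then v=-74, then returns 69
after: q=81, then u=-75, then ((x * u) == max(6, (-(-(-6))))) is false, then v=0, then (k=1), then v=-75, then (j=0), then v=-75, then (j=1), then v=-74, then (k=2), then v=-75, then (j=0), then v=-75, then (j=1), then v=-74, then (k=3), then v=-75, then (j=0), then v=-75, then (j=1), then v=-74, then returns 82
69 vs 82 — the two versions disagree here.
verdict: not equivalent; witness: x=-3, y=-6


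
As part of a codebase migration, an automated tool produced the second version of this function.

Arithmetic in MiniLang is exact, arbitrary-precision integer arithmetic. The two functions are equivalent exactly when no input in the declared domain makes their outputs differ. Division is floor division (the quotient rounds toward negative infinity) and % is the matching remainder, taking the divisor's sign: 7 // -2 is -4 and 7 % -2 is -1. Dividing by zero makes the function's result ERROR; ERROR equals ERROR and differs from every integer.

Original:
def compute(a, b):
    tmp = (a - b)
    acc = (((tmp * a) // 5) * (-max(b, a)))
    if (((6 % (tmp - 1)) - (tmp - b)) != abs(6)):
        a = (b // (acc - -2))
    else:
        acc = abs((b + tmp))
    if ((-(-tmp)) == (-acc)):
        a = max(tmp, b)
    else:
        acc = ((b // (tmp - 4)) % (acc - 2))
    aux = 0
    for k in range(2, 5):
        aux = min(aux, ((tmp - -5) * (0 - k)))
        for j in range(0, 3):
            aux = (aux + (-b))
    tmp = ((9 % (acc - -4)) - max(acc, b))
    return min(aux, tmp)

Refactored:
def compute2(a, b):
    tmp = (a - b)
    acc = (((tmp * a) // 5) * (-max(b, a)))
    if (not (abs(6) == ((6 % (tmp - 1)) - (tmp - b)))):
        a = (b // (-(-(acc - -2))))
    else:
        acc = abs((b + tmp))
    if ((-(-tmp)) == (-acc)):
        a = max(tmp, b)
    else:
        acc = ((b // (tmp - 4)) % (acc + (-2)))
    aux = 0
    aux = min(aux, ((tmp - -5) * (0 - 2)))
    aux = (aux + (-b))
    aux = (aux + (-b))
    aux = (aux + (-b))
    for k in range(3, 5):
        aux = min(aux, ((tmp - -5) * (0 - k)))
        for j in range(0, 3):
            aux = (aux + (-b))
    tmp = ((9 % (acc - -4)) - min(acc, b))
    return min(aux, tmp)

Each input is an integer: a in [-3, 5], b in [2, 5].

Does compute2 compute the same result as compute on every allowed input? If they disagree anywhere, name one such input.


Equivalent. The suspicious edit (`max(acc, b)` became `min(acc, b)`) never changes the result for any input inside the declared domain.
An exhaustive pass over the 36 declared inputs shows identical outputs.
Spot check at a=5, b=3 — compute: tmp becomes 2; next acc becomes -10; next (((6 % (tmp - 1)) - (tmp - b)) != abs(6)) evaluates to true; next a becomes -1; next ((-(-tmp)) == (-acc)) evaluates to false; next acc becomes -2; next aux becomes 0; next at k=2:; next aux becomes -14; next at j=0:; next aux becomes -17; next at j=1:; next aux becomes -20; next at j=2:; next aux becomes -23; next at k=3:; next aux becomes -23; next at j=0:; next aux becomes -26; next at j=1:; next aux becomes -29; next at j=2:; next aux becomes -32; next at k=4:; next aux becomes -32; next at j=0:; next aux becomes -35; next at j=1:; next aux becomes -38; next at j=2:; next aux becomes -41; next tmp becomes -2; next final value -41. compute2: tmp becomes 2; next acc becomes -10; next (not (abs(6) == ((6 % (tmp - 1)) - (tmp - b)))) evaluates to true; next a becomes -1; next ((-(-tmp)) == (-acc)) evaluates to false; next acc becomes -2; next aux becomes 0; next aux becomes -14; next aux becomes -17; next aux becomes -20; next aux becomes -23; next at k=3:; next aux becomes -23; next at j=0:; next aux becomes -26; next at j=1:; next aux becomes -29; next at j=2:; next aux becomes -32; next at k=4:; next aux becomes -32; next at j=0:; next aux becomes -35; next at j=1:; next aux becomes -38; next at j=2:; next aux becomes -41; next tmp becomes 3; next final value -41. Both give -41.
verdict: equivalent


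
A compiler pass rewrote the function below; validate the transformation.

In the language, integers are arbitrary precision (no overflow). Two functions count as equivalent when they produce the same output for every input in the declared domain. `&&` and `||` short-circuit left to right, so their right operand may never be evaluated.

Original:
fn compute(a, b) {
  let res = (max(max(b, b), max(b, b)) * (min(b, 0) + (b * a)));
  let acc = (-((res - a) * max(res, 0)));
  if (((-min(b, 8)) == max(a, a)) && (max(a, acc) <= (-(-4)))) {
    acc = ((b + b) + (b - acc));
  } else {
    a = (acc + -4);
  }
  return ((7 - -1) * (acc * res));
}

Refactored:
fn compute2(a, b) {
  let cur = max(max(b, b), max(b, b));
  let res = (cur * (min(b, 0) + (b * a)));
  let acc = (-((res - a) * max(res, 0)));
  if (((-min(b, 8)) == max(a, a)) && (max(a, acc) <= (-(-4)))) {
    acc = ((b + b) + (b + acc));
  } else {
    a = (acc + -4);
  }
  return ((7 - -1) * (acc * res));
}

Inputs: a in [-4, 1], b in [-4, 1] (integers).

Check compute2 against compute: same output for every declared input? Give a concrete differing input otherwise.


Consider the input a=1, b=-1.
compute: res becomes 2; next acc becomes -2; next (((-min(b, 8)) == max(a, a)) && (max(a, acc) <= (-(-4)))) evaluates to true; next acc becomes -1; next final value -16
compute2: cur becomes -1; next res becomes 2; next acc becomes -2; next (((-min(b, 8)) == max(a, a)) && (max(a, acc) <= (-(-4)))) evaluates to true; next acc becomes -5; next final value -80
-16 and -80 differ, so these are not the same function on this domain.
verdict: not equivalent; witness: a=1, b=-1


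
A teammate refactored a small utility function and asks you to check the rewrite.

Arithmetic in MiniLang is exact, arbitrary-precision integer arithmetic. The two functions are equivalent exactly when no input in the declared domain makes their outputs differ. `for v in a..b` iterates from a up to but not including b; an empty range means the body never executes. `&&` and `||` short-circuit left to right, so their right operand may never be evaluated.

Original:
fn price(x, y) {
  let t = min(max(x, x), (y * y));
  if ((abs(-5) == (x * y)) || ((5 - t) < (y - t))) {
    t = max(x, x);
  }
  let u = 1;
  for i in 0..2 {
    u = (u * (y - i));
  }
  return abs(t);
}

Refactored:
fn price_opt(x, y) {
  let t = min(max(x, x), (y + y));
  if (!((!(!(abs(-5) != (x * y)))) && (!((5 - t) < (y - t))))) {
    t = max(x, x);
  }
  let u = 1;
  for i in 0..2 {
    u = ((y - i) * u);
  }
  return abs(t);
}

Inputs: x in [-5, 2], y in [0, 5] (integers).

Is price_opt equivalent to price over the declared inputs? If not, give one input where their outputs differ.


At x=2, y=1: price gives 1, price_opt gives 2.
verdict: not equivalent; witness: x=2, y=1


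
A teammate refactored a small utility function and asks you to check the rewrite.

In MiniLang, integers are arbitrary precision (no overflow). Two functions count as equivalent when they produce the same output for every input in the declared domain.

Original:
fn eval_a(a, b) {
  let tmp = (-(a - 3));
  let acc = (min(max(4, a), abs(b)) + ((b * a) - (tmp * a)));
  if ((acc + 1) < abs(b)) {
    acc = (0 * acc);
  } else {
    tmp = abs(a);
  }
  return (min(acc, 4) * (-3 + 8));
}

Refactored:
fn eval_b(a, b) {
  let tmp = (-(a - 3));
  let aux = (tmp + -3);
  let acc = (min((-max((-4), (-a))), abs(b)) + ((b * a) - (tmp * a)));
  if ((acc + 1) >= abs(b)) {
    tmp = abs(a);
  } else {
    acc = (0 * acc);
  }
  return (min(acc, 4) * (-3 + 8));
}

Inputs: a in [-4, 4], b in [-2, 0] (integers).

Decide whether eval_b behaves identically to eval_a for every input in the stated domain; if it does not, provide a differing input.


The rewrite breaks on a=-1, b=0, where the results are 20 and 15.
eval_a: tmp := 4 | acc := 4 | ((acc + 1) < abs(b)): false | tmp := 1 | result 20
eval_b: tmp := 4 | aux := 1 | acc := 3 | ((acc + 1) >= abs(b)): true | tmp := 1 | result 15
verdict: not equivalent; witness: a=-1, b=0


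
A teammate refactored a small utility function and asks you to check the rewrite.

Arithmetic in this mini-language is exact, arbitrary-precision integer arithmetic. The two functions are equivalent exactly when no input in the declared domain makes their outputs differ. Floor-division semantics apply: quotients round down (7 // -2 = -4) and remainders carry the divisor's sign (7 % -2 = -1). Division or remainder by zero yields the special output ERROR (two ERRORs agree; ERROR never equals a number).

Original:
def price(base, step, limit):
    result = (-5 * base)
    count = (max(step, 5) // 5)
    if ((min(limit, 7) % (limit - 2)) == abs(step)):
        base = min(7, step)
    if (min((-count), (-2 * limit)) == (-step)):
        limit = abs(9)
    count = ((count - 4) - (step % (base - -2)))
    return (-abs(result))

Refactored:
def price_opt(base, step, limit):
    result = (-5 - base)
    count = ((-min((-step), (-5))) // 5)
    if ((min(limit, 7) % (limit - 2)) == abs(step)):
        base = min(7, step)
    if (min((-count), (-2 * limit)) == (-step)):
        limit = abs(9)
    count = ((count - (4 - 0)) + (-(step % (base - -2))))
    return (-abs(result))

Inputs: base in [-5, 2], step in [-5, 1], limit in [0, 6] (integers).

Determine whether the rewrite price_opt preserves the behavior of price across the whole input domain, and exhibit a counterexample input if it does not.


Try base=-5, step=-5, limit=0.
price: result := 25 | count := 1 | ((min(limit, 7) % (limit - 2)) == abs(step)): false | (min((-count), (-2 * limit)) == (-step)): false | count := -1 | result -25
price_opt: result := 0 | count := 1 | ((min(limit, 7) % (limit - 2)) == abs(step)): false | (min((-count), (-2 * limit)) == (-step)): false | count := -1 | result 0
-25 against 0: the behavior changed.
verdict: not equivalent; witness: base=-5, step=-5, limit=0


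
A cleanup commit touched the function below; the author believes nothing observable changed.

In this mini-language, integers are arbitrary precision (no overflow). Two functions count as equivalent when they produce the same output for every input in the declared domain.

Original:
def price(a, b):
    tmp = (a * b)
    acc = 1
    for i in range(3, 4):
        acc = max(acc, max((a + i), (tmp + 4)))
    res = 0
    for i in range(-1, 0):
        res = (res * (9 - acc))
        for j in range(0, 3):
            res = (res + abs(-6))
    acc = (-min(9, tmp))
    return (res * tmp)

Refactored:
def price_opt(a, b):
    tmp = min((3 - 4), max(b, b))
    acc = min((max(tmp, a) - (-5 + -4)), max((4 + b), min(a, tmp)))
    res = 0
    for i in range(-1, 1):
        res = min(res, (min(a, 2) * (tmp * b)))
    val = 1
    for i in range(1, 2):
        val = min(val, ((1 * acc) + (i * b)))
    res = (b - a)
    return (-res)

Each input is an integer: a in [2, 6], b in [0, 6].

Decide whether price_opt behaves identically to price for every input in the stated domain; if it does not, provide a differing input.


a=2, b=0 yields 0 from price but 2 from price_opt.
verdict: not equivalent; witness: a=2, b=0


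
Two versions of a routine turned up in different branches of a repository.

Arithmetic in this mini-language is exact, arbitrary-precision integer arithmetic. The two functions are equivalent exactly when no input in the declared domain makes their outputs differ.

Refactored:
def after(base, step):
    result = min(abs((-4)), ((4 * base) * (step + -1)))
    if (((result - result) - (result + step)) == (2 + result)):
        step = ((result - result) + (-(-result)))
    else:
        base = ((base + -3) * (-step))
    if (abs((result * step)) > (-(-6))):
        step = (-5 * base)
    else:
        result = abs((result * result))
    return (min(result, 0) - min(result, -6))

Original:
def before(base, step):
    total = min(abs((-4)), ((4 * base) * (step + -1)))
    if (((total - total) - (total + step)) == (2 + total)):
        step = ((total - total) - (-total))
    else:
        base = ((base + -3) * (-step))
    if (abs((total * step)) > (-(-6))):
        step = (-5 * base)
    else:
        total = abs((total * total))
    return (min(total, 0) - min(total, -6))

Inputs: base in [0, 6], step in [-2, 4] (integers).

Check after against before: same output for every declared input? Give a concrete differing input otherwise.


Comparing the listings, the differences include: arithmetic usage differs; and local variable names differ.
As a probe, take base=6, step=4: before runs total becomes 4; next (((total - total) - (total + step)) == (2 + total)) evaluates to false; next base becomes -12; next (abs((total * step)) > (-(-6))) evaluates to true; next step becomes 60; next final value 6; after runs result becomes 4; next (((result - result) - (result + step)) == (2 + result)) evaluates to false; next base becomes -12; next (abs((result * step)) > (-(-6))) evaluates to true; next step becomes 60; next final value 6; both end at 6.
Every one of the 49 inputs gives matching results.
verdict: equivalent


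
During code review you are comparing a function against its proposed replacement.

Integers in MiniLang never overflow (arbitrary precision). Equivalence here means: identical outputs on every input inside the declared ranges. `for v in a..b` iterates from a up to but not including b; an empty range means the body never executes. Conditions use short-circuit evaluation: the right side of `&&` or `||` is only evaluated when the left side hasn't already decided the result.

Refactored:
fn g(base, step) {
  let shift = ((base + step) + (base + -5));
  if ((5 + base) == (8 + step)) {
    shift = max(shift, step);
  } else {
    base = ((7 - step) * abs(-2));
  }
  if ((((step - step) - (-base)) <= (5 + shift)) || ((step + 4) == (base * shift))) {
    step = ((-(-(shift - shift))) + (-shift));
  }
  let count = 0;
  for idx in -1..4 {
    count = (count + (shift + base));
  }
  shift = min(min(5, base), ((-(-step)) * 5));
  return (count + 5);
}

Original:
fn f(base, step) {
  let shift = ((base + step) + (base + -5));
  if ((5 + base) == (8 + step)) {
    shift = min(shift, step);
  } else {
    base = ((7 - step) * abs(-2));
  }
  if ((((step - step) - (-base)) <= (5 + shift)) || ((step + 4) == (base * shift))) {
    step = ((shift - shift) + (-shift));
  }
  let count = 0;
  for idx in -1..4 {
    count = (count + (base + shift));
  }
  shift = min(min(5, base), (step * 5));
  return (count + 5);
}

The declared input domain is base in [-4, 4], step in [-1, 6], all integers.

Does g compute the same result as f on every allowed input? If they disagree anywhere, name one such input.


Take base=2, step=-1.
f: shift=-2, then ((5 + base) == (8 + step)) is true, then shift=-2, then ((((step - step) - (-base)) <= (5 + shift)) || ((step + 4) == (base * shift))) is true, then step=2, then count=0, then (idx=-1), then count=0, then (idx=0), then count=0, then (idx=1), then count=0, then (idx=2), then count=0, then (idx=3), then count=0, then shift=2, then returns 5
g: shift=-2, then ((5 + base) == (8 + step)) is true, then shift=-1, then ((((step - step) - (-base)) <= (5 + shift)) || ((step + 4) == (base * shift))) is true, then step=1, then count=0, then (idx=-1), then count=1, then (idx=0), then count=2, then (idx=1), then count=3, then (idx=2), then count=4, then (idx=3), then count=5, then shift=2, then returns 10
5 against 10: the behavior changed.
verdict: not equivalent; witness: base=2, step=-1


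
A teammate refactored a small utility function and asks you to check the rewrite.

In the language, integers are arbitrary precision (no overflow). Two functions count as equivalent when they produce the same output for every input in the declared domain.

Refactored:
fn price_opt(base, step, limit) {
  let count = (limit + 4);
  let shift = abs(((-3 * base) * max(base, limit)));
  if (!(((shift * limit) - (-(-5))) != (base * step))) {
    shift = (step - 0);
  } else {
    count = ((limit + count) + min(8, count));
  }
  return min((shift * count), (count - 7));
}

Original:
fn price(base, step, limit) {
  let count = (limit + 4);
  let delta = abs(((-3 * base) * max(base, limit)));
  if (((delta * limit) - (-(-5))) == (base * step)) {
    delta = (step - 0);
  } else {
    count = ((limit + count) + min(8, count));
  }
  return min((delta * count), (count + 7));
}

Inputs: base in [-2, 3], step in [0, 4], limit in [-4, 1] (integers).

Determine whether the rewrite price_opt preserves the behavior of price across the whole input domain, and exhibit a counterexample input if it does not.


Take base=-2, step=0, limit=-2.
price: count becomes 2; next delta becomes 12; next (((delta * limit) - (-(-5))) == (base * step)) evaluates to false; next count becomes 2; next final value 9
price_opt: count becomes 2; next shift becomes 12; next (!(((shift * limit) - (-(-5))) != (base * step))) evaluates to false; next count becomes 2; next final value -5
9 against -5: the behavior changed.
verdict: not equivalent; witness: base=-2, step=0, limit=-2


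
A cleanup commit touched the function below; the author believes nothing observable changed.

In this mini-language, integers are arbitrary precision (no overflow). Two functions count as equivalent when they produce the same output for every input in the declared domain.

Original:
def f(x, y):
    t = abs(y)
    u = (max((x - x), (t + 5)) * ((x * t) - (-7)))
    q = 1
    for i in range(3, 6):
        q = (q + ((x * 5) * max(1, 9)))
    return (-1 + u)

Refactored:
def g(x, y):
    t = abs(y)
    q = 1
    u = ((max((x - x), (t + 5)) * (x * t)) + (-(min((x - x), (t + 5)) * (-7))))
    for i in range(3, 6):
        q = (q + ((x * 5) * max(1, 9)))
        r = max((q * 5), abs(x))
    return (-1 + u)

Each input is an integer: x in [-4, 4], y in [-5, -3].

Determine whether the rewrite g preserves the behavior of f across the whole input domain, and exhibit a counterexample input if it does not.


Input x=-4, y=-5: -131 from f versus -201 from g.
verdict: not equivalent; witness: x=-4, y=-5


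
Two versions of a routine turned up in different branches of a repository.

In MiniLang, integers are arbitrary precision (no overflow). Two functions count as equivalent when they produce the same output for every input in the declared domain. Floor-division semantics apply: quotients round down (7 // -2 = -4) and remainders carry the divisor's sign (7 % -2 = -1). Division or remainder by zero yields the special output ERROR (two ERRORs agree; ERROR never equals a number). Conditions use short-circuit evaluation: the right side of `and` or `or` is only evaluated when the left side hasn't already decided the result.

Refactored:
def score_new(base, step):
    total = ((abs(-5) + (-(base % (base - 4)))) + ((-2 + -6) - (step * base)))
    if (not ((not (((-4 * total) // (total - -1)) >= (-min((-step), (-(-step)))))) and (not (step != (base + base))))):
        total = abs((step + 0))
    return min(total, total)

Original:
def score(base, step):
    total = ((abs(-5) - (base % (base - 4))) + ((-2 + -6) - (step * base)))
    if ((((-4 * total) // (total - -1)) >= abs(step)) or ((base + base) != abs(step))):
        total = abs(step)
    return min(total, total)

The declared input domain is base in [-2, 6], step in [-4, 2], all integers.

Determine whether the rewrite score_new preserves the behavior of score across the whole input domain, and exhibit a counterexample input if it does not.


On input base=-2, step=-4, score returns 4 while score_new returns -9.
verdict: not equivalent; witness: base=-2, step=-4


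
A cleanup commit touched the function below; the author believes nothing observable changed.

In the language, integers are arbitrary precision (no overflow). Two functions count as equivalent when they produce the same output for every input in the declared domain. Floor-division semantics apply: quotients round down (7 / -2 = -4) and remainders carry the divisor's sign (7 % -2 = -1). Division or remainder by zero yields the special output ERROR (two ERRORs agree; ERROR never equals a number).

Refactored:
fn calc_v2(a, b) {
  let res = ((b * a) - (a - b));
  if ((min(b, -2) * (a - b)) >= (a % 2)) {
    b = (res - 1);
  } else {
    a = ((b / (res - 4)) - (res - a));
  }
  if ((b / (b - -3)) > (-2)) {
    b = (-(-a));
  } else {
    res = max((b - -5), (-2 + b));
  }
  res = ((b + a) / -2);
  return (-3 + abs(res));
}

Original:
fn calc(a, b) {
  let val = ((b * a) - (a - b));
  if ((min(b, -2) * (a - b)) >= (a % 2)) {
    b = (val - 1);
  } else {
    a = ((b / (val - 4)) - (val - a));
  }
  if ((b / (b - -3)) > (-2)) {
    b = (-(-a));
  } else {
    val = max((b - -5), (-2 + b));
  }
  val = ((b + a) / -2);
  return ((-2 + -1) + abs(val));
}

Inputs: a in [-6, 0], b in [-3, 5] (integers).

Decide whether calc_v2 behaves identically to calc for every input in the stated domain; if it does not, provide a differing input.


Differences: arithmetic usage differs; and local variable names differ; and constant usage differs — yet all 63 inputs agree.
verdict: equivalent


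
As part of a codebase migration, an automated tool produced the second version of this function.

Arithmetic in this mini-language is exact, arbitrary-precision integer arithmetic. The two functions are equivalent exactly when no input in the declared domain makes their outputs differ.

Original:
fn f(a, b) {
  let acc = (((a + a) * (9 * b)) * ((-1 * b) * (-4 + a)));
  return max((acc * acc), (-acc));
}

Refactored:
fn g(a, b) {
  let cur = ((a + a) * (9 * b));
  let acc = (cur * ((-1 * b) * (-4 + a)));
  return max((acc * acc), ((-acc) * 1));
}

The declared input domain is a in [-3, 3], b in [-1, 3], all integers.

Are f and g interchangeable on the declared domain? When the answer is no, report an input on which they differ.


Although statement counts differ; also local variable names differ; also arithmetic usage differs; also constant usage differs, 35/35 inputs agree.
verdict: equivalent


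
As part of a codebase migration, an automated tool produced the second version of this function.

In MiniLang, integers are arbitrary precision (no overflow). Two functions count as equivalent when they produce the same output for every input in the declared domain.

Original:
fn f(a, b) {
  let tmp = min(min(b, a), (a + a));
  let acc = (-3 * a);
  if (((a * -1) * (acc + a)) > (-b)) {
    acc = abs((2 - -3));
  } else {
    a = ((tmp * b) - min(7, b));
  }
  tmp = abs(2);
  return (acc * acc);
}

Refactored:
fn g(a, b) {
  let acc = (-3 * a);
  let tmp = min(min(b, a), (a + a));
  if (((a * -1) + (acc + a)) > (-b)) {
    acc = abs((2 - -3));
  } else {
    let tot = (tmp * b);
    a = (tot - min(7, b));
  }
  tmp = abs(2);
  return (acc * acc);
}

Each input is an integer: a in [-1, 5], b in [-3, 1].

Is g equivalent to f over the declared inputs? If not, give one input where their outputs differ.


a=-1, b=-2 yields 9 from f but 25 from g.
verdict: not equivalent; witness: a=-1, b=-2


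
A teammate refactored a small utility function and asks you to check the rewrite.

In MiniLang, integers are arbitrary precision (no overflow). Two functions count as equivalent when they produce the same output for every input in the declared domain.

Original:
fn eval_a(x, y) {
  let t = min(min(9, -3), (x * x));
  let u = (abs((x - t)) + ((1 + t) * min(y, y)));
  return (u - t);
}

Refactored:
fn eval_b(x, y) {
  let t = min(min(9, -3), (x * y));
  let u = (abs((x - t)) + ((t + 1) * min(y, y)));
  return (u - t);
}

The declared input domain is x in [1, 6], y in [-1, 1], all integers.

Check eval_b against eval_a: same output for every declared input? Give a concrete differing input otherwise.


These are not equivalent — on x=4, y=-1 the outputs split (12 vs 15).
eval_a: t becomes -3; next u becomes 9; next final value 12
eval_b: t becomes -4; next u becomes 11; next final value 15
verdict: not equivalent; witness: x=4, y=-1


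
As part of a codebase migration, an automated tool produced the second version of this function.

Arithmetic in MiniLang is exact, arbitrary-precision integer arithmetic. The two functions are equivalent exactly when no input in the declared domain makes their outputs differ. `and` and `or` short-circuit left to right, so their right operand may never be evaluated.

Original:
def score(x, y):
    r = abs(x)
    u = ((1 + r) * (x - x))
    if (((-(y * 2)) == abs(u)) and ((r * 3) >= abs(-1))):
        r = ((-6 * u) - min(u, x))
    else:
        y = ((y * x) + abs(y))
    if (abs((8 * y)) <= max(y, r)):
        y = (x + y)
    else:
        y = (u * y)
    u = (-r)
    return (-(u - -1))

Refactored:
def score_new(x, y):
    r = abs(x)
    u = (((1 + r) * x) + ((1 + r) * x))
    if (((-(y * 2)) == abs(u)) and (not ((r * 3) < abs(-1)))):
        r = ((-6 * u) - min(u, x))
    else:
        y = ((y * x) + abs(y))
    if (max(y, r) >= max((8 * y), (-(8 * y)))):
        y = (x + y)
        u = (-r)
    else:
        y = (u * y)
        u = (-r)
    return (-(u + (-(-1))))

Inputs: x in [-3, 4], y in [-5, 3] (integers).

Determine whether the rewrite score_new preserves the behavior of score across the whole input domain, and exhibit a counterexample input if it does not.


Input x=-1, y=-2: 0 from score versus 27 from score_new.
verdict: not equivalent; witness: x=-1, y=-2


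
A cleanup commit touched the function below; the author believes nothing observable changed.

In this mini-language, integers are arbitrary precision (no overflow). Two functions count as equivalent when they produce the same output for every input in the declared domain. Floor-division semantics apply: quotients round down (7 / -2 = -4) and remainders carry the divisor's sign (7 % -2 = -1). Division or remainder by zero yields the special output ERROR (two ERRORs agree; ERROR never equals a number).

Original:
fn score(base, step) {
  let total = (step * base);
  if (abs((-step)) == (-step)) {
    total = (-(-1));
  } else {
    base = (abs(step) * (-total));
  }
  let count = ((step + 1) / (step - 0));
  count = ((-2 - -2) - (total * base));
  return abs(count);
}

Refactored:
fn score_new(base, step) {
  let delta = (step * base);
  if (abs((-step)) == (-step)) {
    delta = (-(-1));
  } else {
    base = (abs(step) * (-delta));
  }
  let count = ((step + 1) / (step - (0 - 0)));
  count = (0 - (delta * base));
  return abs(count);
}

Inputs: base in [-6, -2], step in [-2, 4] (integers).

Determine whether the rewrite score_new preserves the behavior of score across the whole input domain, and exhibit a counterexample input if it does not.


Reading the diff, among the changes: local variable names differ, constant usage differs.
As a probe, take base=-4, step=-1: score runs total becomes 4; next (abs((-step)) == (-step)) evaluates to true; next total becomes 1; next count becomes 0; next count becomes 4; next final value 4; score_new runs delta becomes 4; next (abs((-step)) == (-step)) evaluates to true; next delta becomes 1; next count becomes 0; next count becomes 4; next final value 4; both end at 4.
Sweeping the whole domain (35 inputs) finds no disagreement.
verdict: equivalent


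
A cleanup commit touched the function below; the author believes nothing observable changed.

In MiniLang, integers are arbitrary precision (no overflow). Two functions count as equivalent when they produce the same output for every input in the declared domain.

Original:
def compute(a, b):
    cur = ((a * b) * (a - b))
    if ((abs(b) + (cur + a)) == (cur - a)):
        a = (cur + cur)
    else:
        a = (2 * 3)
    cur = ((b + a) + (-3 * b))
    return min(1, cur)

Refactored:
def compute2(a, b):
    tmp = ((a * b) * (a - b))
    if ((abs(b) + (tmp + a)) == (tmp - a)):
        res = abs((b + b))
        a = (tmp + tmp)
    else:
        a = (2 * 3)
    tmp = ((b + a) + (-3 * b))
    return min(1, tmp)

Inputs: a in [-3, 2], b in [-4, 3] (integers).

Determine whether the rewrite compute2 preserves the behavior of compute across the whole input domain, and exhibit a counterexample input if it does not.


Beyond behavior-preserving changes, the revision adds an assignment to `res` whose value nothing reads.
As a probe, take a=-3, b=2: compute runs cur = 30; ((abs(b) + (cur + a)) == (cur - a)) -> false; a = 6; cur = 2; return 1; compute2 runs tmp = 30; ((abs(b) + (tmp + a)) == (tmp - a)) -> false; a = 6; tmp = 2; return 1; both end at 1.
An exhaustive pass over the 48 declared inputs shows identical outputs.
verdict: equivalent


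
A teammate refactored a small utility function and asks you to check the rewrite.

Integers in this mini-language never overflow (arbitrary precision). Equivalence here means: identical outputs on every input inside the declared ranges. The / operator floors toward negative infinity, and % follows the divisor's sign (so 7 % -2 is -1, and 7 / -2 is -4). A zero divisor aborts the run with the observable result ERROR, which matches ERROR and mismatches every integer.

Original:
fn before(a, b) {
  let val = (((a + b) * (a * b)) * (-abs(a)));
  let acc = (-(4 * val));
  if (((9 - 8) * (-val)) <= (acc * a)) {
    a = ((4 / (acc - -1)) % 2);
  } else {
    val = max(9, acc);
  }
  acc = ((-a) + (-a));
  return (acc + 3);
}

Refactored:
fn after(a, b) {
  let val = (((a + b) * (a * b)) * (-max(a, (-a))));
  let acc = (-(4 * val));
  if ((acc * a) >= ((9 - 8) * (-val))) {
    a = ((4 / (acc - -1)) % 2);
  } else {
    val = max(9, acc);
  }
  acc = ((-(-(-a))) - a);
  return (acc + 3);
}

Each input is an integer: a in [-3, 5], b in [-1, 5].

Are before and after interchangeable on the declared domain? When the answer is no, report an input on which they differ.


Reading the diff, among the changes: min/max/abs usage differs; also comparison usage differs; also arithmetic usage differs.
Tracing a=2, b=4: before: val becomes -96; next acc becomes 384; next (((9 - 8) * (-val)) <= (acc * a)) evaluates to true; next a becomes 0; next acc becomes 0; next final value 3 | after: val becomes -96; next acc becomes 384; next ((acc * a) >= ((9 - 8) * (-val))) evaluates to true; next a becomes 0; next acc becomes 0; next final value 3 — matching result 3.
Across all 63 domain points the two functions coincide.
verdict: equivalent


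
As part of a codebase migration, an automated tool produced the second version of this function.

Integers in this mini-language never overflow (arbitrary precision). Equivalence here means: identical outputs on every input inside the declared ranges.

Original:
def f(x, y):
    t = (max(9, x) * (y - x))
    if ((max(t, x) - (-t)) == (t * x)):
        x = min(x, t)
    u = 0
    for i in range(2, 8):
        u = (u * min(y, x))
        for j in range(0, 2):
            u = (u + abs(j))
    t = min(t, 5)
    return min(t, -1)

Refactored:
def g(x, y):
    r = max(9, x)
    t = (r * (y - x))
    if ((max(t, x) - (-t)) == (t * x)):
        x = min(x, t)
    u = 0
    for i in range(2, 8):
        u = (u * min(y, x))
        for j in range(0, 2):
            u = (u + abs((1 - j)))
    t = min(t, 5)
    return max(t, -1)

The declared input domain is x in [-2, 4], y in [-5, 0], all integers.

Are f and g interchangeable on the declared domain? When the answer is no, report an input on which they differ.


At x=-2, y=-5: f gives -27, g gives -1.
verdict: not equivalent; witness: x=-2, y=-5


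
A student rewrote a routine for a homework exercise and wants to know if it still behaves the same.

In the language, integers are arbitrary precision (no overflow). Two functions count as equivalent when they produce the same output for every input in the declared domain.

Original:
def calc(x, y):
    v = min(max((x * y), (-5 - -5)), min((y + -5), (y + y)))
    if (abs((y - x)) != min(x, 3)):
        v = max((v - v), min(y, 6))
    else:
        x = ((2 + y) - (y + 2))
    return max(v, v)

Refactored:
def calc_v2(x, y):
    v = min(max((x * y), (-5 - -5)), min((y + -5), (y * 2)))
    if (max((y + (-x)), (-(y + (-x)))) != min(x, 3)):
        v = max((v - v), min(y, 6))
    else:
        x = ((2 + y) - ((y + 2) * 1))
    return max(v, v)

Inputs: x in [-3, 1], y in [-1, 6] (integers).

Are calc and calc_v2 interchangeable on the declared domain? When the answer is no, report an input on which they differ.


Side by side, the visible changes include: min/max/abs usage differs, constant usage differs, arithmetic usage differs.
One worked example (x=-2, y=-1) — calc: v = -6; (abs((y - x)) != min(x, 3)) -> true; v = 0; return 0; calc_v2: v = -6; (max((y + (-x)), (-(y + (-x)))) != min(x, 3)) -> true; v = 0; return 0; agreement on 0.
Every one of the 40 inputs gives matching results.
verdict: equivalent


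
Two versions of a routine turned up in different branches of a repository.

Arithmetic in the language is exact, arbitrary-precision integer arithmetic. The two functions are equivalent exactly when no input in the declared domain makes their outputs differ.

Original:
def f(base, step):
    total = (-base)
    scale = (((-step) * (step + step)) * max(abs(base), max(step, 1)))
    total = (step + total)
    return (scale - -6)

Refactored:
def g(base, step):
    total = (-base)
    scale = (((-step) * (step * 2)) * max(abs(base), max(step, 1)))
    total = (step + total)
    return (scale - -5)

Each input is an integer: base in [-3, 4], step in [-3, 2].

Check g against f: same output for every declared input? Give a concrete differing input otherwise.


Run the pair on base=-3, step=-3.
f: total := 3 | scale := -54 | total := 0 | result -48
g: total := 3 | scale := -54 | total := 0 | result -49
-48 vs -49 — the two versions disagree here.
verdict: not equivalent; witness: base=-3, step=-3


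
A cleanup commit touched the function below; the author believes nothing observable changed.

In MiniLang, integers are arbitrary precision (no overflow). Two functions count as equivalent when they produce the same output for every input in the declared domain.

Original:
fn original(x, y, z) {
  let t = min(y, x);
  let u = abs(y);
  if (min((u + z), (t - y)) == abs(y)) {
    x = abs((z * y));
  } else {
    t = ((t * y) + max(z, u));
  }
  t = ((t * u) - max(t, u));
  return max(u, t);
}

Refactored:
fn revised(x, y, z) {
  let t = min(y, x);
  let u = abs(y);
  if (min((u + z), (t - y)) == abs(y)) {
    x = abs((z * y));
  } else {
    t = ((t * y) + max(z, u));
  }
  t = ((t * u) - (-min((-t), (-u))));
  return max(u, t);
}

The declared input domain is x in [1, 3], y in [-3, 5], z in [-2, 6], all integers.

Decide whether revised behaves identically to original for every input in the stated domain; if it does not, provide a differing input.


Differences: min/max/abs usage differs — yet all 243 inputs agree.
verdict: equivalent


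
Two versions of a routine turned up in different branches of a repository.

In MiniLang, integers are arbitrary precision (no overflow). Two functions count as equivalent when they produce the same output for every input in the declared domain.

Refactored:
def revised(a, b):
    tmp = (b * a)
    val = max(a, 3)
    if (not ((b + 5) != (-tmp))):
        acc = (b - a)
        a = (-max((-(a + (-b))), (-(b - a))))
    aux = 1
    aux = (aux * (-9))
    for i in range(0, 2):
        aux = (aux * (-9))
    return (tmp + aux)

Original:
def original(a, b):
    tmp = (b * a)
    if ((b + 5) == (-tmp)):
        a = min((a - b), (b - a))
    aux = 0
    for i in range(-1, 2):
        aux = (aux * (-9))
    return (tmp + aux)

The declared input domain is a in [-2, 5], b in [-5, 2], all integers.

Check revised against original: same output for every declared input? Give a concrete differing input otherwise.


a=-2, b=-5 yields 10 from original but -719 from revised.
verdict: not equivalent; witness: a=-2, b=-5
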